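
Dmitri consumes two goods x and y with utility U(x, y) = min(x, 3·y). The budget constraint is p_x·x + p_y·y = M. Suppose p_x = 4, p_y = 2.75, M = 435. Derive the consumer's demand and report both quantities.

x* = 88.4746, y* = 29.4915

With perfect complements, no substitution: consume in ratio x:y = 3:1.
Budget: p_x·x + p_y·(1/3)·x = M, so (3·p_x + p_y)·x = 3·M.
Demand: x*(p_x,p_y,M) = 3·M/(3·p_x + p_y), y* = M/(3·p_x + p_y).
Here 3·4 + 2.75 = 14.75, giving x* = 88.4746 and y* = 29.4915.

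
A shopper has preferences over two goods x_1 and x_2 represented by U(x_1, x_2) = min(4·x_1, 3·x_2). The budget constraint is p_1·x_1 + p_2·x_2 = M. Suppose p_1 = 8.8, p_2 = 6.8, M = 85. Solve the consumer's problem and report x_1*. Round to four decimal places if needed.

Leontief preferences: the optimum is at the kink where x_1/3 = x_2/4, i.e. x_2 = (4/3)·x_1.
Budget: p_1·x_1 + p_2·(4/3)·x_1 = M, so (3·p_1 + 4·p_2)·x_1 = 3·M.
Demand: x_1*(p_1,p_2,M) = 3·M/(3·p_1 + 4·p_2), x_2* = 4·M/(3·p_1 + 4·p_2).
Here 3·8.8 + 4·6.8 = 53.6, giving x_1* = 4.7575.

x_1* = 4.7575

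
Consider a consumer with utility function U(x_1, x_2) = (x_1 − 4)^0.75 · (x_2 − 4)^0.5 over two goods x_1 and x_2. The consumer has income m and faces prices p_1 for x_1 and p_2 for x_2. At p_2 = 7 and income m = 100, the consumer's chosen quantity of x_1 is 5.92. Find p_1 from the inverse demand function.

MRS = (3/2)·(x_2−4)/(x_1−4). Tangency with p_1/p_2 gives x_2−4 = (2/3)·(p_1/p_2)·(x_1−4).
Substituting into the budget: x_1* = 4 + 0.6·(m − 4·p_1 − 4·p_2)/p_1, and x_2* = 4 + 0.4·(…)/p_2.
Set x_1* = 5.92 in the demand function and solve for p_1: p_1 = 10.

p_1 = 10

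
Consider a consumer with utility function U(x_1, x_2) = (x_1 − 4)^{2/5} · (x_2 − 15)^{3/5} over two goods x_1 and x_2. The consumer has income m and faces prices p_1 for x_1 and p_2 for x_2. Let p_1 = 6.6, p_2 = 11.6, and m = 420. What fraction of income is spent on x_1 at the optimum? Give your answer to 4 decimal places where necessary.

share on x_1 = 0.272

This is Cobb-Douglas in (x_1−4, x_2−15): tangency gives 0.4·p_2·(x_2−15) = 0.6·p_1·(x_1−4).
After buying the subsistence bundle (4, 15), a share 0.4 of the remaining income goes to x_1: x_1* = 4 + 0.4·(m − 4p_1 − 15p_2)/p_1.
Discretionary income = 420 − 4·6.6 − 15·11.6 = 219.6; x_1* = 4 + 0.4·219.6/6.6 = 17.3091; x_2* = 15 + 0.6·219.6/11.6 = 26.3586.
Expenditure on x_1: 6.6·17.3091 = 114.24; share = 0.272.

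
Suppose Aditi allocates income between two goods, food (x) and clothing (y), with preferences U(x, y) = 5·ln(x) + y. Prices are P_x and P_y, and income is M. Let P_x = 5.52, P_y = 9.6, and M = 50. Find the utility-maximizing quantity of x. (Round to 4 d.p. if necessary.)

x* = 8.6957

Set MRS = P_x/P_y: (5/x)/1 = P_x/P_y.
So x*(P_x,P_y) = 5·P_y/P_x, independent of income; and y* = (M − 5·P_y)/P_y.
At the given prices: x* = 5·9.6/5.52 = 8.6957.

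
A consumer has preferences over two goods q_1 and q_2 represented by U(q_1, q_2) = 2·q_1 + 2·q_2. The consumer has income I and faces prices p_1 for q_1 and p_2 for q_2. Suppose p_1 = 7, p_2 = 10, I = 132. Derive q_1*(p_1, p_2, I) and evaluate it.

Numerically: q_1* = 18.8571, q_2* = 0.

q_1* = 18.8571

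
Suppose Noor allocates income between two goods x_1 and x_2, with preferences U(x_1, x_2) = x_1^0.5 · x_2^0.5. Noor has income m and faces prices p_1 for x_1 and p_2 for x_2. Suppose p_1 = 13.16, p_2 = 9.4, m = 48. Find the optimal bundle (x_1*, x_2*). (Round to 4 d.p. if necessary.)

x_1* = 1.8237, x_2* = 2.5532

The MRS is x_2/x_1. Set MRS = p_1/p_2.
So 0.5·p_2·x_2 = 0.5·p_1·x_1; combined with the budget, a share 0.5 of income goes to x_1.
Demand: x_1*(p_1,p_2,m) = 0.5·m/p_1 and x_2* = 0.5·m/p_2.
At p_1=13.16, p_2=9.4, m=48: x_1* = 0.5·48/13.16 = 1.8237, x_2* = 2.5532.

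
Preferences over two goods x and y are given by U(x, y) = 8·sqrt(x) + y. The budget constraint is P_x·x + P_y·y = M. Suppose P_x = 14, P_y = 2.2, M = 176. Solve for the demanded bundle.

Utility is quasi-linear in y; the FOC for x is 4/√x = P_x/P_y.
Thus x* = (4·P_y/P_x)² — independent of M — with the rest of income spent on y.
Plugging in: x* = (4·2.2/14)² = 0.3951, y* = 77.4857.

x* = 0.3951, y* = 77.4857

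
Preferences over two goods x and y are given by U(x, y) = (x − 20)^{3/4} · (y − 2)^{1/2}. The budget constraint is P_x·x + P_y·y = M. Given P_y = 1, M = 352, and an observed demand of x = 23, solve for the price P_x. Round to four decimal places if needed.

Let x' = x−20, y' = y−2. MRS = (3/2)·y'/x' = P_x/P_y.
After buying the subsistence bundle (20, 2), a share 0.6 of the remaining income goes to x: x* = 20 + 0.6·(M − 20P_x − 2P_y)/P_x.
Set x* = 23 in the demand function and solve for P_x: P_x = 14.

P_x = 14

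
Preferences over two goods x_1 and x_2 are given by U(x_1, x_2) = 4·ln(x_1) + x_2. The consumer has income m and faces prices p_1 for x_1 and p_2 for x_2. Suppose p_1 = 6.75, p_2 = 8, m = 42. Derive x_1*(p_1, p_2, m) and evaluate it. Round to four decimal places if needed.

So x_1*(p_1,p_2) = 4·p_2/p_1, independent of income; and x_2* = (m − 4·p_2)/p_2.
At the given prices: x_1* = 4·8/6.75 = 4.7407.

x_1* = 4.7407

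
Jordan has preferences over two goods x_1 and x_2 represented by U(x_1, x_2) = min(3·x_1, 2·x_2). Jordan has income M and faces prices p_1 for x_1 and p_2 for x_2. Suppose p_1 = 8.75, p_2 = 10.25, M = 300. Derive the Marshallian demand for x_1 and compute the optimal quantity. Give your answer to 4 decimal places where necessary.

Leontief preferences: the optimum is at the kink where x_1/2 = x_2/3, i.e. x_2 = (3/2)·x_1.
Budget: p_1·x_1 + p_2·(3/2)·x_1 = M, so (2·p_1 + 3·p_2)·x_1 = 2·M.
Demand: x_1*(p_1,p_2,M) = 2·M/(2·p_1 + 3·p_2), x_2* = 3·M/(2·p_1 + 3·p_2).
Here 2·8.75 + 3·10.25 = 48.25, giving x_1* = 12.4352.

x_1* = 12.4352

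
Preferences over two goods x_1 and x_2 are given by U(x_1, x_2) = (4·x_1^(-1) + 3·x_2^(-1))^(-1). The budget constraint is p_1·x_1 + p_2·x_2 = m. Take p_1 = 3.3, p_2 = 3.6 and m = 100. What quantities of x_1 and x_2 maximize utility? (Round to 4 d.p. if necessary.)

Numerically x_2/x_1 = 0.829156, so x_1* = 100/(3.3 + 3.6·0.829156) = 15.911 and x_2* = 0.829156·15.911 = 13.1927.

x_1* = 15.911, x_2* = 13.1927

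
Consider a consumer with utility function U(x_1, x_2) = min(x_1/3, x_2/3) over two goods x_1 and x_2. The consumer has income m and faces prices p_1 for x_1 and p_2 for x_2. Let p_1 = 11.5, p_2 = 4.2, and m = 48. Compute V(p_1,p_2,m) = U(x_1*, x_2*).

Leontief preferences: the optimum is at the kink where x_1/3 = x_2/3, i.e. x_2 = x_1.
Budget: p_1·x_1 + p_2·x_1 = m, so (3·p_1 + 3·p_2)·x_1 = 3·m.
Demand: x_1*(p_1,p_2,m) = 3·m/(3·p_1 + 3·p_2), x_2* = 3·m/(3·p_1 + 3·p_2).
Here 3·11.5 + 3·4.2 = 47.1, giving x_1* = 3.0573 and x_2* = 3.0573.
Utility at the optimum: U(3.0573, 3.0573) = 1.0191.

V = 1.0191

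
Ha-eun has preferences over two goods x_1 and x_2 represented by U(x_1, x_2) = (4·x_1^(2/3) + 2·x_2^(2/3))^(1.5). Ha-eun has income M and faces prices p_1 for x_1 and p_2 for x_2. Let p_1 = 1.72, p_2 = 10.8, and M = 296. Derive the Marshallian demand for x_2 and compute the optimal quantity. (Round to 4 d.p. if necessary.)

x_2* = 0.0866

MU_x_1 ∝ 4·x_1^(-1/3), MU_x_2 ∝ 2·x_2^(-1/3), so MRS = 2·(x_2/x_1)^(1/3) = p_1/p_2.
Hence x_2/x_1 = ((1/2)·p_1/p_2)^(1/(1/3)), i.e. raised to the 3 power.
Substitute x_2 = (x_2/x_1)·x_1 into the budget: x_1* = M/(p_1 + p_2·(x_2/x_1)).
Numerically x_2/x_1 = 0.000505, so x_1* = 296/(1.72 + 10.8·0.000505) = 171.5491 and x_2* = 0.000505·171.5491 = 0.0866.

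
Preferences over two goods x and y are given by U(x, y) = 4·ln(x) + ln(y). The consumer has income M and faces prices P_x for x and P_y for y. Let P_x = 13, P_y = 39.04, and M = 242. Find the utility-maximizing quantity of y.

y* = 1.2398

MU_x/MU_y = (4·y)/(x); tangency sets this equal to P_x/P_y.
Rearranging, P_y·y = (1/4)·P_x·x. Substituting into the budget gives P_x·x·(1 + (1/4)) = M.
Demand: x*(P_x,P_y,M) = 0.8·M/P_x and y* = 0.2·M/P_y.
At P_x=13, P_y=39.04, M=242: y* = 0.2·242/39.04 = 1.2398.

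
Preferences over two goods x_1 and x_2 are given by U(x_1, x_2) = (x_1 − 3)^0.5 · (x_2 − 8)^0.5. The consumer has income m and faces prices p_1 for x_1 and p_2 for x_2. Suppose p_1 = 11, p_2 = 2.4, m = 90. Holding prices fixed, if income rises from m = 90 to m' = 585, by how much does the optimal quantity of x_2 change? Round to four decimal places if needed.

Let x_1' = x_1−3, x_2' = x_2−8. MRS = x_2'/x_1' = p_1/p_2.
Substituting into the budget: x_1* = 3 + 0.5·(m − 3·p_1 − 8·p_2)/p_1, and x_2* = 8 + 0.5·(…)/p_2.
Discretionary income = 90 − 3·11 − 8·2.4 = 37.8; x_2* = 8 + 0.5·37.8/2.4 = 15.875.
At m' = 585: x_2* = 119. Change: 119 − 15.875 = 103.125.

Δx_2* = 103.125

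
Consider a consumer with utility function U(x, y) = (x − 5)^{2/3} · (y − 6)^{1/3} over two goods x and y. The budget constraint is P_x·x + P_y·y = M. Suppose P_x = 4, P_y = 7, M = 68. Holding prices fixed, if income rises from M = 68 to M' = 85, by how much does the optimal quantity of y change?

Δy* = 0.8095

MRS = 2·(y−6)/(x−5). Tangency with P_x/P_y gives y−6 = (1/2)·(P_x/P_y)·(x−5).
Substituting into the budget: x* = 5 + 2/3·(M − 5·P_x − 6·P_y)/P_x, and y* = 6 + 1/3·(…)/P_y.
Discretionary income = 68 − 5·4 − 6·7 = 6; y* = 6 + 1/3·6/7 = 6.2857.
At M' = 85: y* = 7.0952. Change: 7.0952 − 6.2857 = 0.8095.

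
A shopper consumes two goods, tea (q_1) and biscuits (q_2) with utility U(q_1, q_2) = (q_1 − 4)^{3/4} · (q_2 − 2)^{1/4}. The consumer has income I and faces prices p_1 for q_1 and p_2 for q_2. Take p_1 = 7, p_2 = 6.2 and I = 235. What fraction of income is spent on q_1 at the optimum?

Let q_1' = q_1−4, q_2' = q_2−2. MRS = 3·q_2'/q_1' = p_1/p_2.
Substituting into the budget: q_1* = 4 + 0.75·(I − 4·p_1 − 2·p_2)/p_1, and q_2* = 2 + 0.25·(…)/p_2.
Discretionary income = 235 − 4·7 − 2·6.2 = 194.6; q_1* = 4 + 0.75·194.6/7 = 24.85; q_2* = 2 + 0.25·194.6/6.2 = 9.8468.
Expenditure on q_1: 7·24.85 = 173.95; share = 0.7402.

share on q_1 = 0.7402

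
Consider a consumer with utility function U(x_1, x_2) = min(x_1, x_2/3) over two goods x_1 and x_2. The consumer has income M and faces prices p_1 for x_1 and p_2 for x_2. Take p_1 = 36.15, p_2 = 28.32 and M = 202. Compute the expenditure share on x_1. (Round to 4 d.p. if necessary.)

share on x_1 = 0.2985

With perfect complements, no substitution: consume in ratio x_1:x_2 = 1:3.
Budget: p_1·x_1 + p_2·3·x_1 = M, so (p_1 + 3·p_2)·x_1 = M.
Demand: x_1*(p_1,p_2,M) = M/(p_1 + 3·p_2), x_2* = 3·M/(p_1 + 3·p_2).
Here 36.15 + 3·28.32 = 121.11, giving x_1* = 1.6679 and x_2* = 5.0037.
Expenditure on x_1: 36.15·1.6679 = 60.2948; share = 0.2985.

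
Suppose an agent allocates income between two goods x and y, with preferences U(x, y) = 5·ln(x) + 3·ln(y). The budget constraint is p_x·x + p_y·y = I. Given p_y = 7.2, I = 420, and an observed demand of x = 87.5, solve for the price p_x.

Tangency: MRS = (5/3)·y/x = p_x/p_y.
Rearranging, p_y·y = (3/5)·p_x·x. Substituting into the budget gives p_x·x·(1 + (3/5)) = I.
Demand: x*(p_x,p_y,I) = 0.625·I/p_x and y* = 0.375·I/p_y.
Set x* = 87.5 in the demand function and solve for p_x: p_x = 3.

p_x = 3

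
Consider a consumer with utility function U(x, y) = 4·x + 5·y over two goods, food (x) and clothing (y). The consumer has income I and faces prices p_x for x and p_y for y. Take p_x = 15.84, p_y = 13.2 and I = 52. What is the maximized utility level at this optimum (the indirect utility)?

Perfect substitutes: compare marginal utility per dollar. 4/p_x vs 5/p_y → 0.2525 vs 0.3788.
y gives more utility per dollar, so spend all income on y: y* = I/p_y, x* = 0.
Numerically: x* = 0, y* = 3.9394.
Utility at the optimum: U(0, 3.9394) = 19.697.

V = 19.697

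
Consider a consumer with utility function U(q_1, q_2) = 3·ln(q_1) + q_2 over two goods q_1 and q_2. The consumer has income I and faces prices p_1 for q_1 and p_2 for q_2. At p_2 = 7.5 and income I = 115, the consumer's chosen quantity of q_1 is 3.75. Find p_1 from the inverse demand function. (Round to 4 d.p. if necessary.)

p_1 = 6

Set MRS = p_1/p_2: (3/q_1)/1 = p_1/p_2.
So q_1*(p_1,p_2) = 3·p_2/p_1, independent of income; and q_2* = (I − 3·p_2)/p_2.
Set q_1* = 3.75 in the demand function and solve for p_1: p_1 = 6.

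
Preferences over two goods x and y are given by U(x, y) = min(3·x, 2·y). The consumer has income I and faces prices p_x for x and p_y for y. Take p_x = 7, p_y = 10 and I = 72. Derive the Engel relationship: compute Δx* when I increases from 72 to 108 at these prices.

With perfect complements, no substitution: consume in ratio x:y = 2:3.
Budget: p_x·x + p_y·(3/2)·x = I, so (2·p_x + 3·p_y)·x = 2·I.
Demand: x*(p_x,p_y,I) = 2·I/(2·p_x + 3·p_y), y* = 3·I/(2·p_x + 3·p_y).
Here 2·7 + 3·10 = 44, giving x* = 3.2727.
At I' = 108: x* = 4.9091. Change: 4.9091 − 3.2727 = 1.6364.

Δx* = 1.6364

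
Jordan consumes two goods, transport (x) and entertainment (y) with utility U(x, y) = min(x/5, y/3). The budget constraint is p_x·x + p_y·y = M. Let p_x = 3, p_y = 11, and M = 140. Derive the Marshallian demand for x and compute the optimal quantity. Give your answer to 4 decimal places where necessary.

Demand: x*(p_x,p_y,M) = 5·M/(5·p_x + 3·p_y), y* = 3·M/(5·p_x + 3·p_y).
Here 5·3 + 3·11 = 48, giving x* = 14.5833.

x* = 14.5833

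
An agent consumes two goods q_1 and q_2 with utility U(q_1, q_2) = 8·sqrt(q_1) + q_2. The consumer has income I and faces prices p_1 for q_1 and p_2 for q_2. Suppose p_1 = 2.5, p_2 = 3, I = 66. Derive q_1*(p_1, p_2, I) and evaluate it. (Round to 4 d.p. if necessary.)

q_1* = 23.04

MU_q_1 = 4/√q_1, MU_q_2 = 1. Tangency: 4/√q_1 = p_1/p_2.
Thus q_1* = (4·p_2/p_1)² — independent of I — with the rest of income spent on q_2.
Plugging in: q_1* = (4·3/2.5)² = 23.04.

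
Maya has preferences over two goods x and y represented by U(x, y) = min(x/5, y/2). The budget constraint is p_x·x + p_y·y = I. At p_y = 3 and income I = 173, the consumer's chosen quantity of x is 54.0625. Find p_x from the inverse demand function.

p_x = 2

With perfect complements, no substitution: consume in ratio x:y = 5:2.
Budget: p_x·x + p_y·(2/5)·x = I, so (5·p_x + 2·p_y)·x = 5·I.
Demand: x*(p_x,p_y,I) = 5·I/(5·p_x + 2·p_y), y* = 2·I/(5·p_x + 2·p_y).
Set x* = 54.0625 in the demand function and solve for p_x: p_x = 2.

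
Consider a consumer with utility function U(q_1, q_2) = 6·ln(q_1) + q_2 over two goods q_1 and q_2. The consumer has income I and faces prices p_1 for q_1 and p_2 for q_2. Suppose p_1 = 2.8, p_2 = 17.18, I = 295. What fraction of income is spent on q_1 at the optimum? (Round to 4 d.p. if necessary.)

So q_1*(p_1,p_2) = 6·p_2/p_1, independent of income; and q_2* = (I − 6·p_2)/p_2.
At the given prices: q_1* = 6·17.18/2.8 = 36.8143, and q_2* = 11.1711.
Expenditure on q_1: 2.8·36.8143 = 103.08; share = 0.3494.

share on q_1 = 0.3494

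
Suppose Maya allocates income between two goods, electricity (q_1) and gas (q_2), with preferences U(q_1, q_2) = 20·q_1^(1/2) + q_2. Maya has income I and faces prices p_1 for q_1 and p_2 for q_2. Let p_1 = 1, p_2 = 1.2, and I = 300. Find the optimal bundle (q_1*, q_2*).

q_1* = 144, q_2* = 130

MU_q_1 = 10/√q_1, MU_q_2 = 1. Tangency: 10/√q_1 = p_1/p_2.
Thus q_1* = (10·p_2/p_1)² — independent of I — with the rest of income spent on q_2.
Plugging in: q_1* = (10·1.2/1)² = 144, q_2* = 130.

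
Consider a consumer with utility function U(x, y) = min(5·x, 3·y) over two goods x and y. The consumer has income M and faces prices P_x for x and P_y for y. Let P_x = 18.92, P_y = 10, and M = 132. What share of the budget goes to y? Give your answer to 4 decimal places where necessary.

With perfect complements, no substitution: consume in ratio x:y = 3:5.
Budget: P_x·x + P_y·(5/3)·x = M, so (3·P_x + 5·P_y)·x = 3·M.
Demand: x*(P_x,P_y,M) = 3·M/(3·P_x + 5·P_y), y* = 5·M/(3·P_x + 5·P_y).
Here 3·18.92 + 5·10 = 106.76, giving x* = 3.7093 and y* = 6.1821.
Expenditure on y: 10·6.1821 = 61.8209; share = 0.4683.

share on y = 0.4683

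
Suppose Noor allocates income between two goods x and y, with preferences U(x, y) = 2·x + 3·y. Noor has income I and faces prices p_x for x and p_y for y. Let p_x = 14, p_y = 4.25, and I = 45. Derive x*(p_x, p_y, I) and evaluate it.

x* = 0

Perfect substitutes: compare marginal utility per dollar. 2/p_x vs 3/p_y → 0.1429 vs 0.7059.
y gives more utility per dollar, so spend all income on y: y* = I/p_y, x* = 0.
Numerically: x* = 0, y* = 10.5882.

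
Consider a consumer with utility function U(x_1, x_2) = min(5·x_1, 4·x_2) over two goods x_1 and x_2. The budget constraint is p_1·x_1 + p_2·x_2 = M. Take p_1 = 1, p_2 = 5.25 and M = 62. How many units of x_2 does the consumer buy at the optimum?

x_2* = 10.2479

With perfect complements, no substitution: consume in ratio x_1:x_2 = 4:5.
Budget: p_1·x_1 + p_2·(5/4)·x_1 = M, so (4·p_1 + 5·p_2)·x_1 = 4·M.
Demand: x_1*(p_1,p_2,M) = 4·M/(4·p_1 + 5·p_2), x_2* = 5·M/(4·p_1 + 5·p_2).
Here 4·1 + 5·5.25 = 30.25, giving x_2* = 10.2479.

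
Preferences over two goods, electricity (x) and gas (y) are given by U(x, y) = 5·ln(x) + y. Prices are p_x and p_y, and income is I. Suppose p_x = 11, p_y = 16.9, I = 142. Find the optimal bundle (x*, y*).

x* = 7.6818, y* = 3.4024

MU_x = 5/x, MU_y = 1. Tangency: 5/x = p_x/p_y.
So x*(p_x,p_y) = 5·p_y/p_x, independent of income; and y* = (I − 5·p_y)/p_y.
At the given prices: x* = 5·16.9/11 = 7.6818, and y* = 3.4024.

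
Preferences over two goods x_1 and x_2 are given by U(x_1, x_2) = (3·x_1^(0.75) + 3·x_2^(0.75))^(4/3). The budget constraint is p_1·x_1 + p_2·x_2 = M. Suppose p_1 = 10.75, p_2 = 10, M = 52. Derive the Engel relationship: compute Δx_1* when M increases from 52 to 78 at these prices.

Δx_1* = 1.0786

From the CES first-order condition, (x_2/x_1)^(0.25) = p_1/p_2.
Solve for the ratio: x_2/x_1 = [p_1/p_2]^(4).
With the ratio pinned down, the budget gives x_1* = M/(p_1 + p_2·(x_2/x_1)) and x_2* = (x_2/x_1)·x_1*.
Numerically x_2/x_1 = 1.335469, so x_1* = 52/(10.75 + 10·1.335469) = 2.1573.
At M' = 78: x_1* = 3.2359. Change: 3.2359 − 2.1573 = 1.0786.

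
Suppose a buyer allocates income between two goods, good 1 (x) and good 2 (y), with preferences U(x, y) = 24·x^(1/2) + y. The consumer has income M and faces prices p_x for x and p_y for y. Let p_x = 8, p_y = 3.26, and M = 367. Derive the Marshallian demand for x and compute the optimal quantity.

x* = 23.9121

Set MRS = p_x/p_y: 12·x^(−1/2) = p_x/p_y.
Thus x* = (12·p_y/p_x)² — independent of M — with the rest of income spent on y.
Plugging in: x* = (12·3.26/8)² = 23.9121.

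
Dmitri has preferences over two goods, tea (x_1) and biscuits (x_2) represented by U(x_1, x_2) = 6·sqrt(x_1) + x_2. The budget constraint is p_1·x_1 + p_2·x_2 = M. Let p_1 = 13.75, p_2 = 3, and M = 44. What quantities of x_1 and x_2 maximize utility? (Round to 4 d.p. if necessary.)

Set MRS = p_1/p_2: 3·x_1^(−1/2) = p_1/p_2.
Solve: √x_1 = 3·p_2/p_1, so x_1*(p_1,p_2) = (3·p_2/p_1)², and x_2* = (M − p_1·x_1*)/p_2.
Plugging in: x_1* = (3·3/13.75)² = 0.4284, x_2* = 12.703.

x_1* = 0.4284, x_2* = 12.703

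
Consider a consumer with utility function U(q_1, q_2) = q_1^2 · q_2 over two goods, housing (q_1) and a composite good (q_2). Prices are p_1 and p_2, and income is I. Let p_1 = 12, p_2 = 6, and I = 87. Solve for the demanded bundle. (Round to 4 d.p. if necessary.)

At p_1=12, p_2=6, I=87: q_1* = 2/3·87/12 = 4.8333, q_2* = 4.8333.

q_1* = 4.8333, q_2* = 4.8333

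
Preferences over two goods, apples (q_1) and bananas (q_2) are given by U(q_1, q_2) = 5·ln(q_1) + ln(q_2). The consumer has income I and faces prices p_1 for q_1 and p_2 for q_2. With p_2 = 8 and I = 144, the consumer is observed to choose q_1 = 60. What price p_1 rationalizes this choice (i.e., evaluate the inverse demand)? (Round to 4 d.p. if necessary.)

p_1 = 2

Tangency: MRS = 5·q_2/q_1 = p_1/p_2.
So 5·p_2·q_2 = p_1·q_1; combined with the budget, a share 5/6 of income goes to q_1.
Demand: q_1*(p_1,p_2,I) = 5/6·I/p_1 and q_2* = 1/6·I/p_2.
Set q_1* = 60 in the demand function and solve for p_1: p_1 = 2.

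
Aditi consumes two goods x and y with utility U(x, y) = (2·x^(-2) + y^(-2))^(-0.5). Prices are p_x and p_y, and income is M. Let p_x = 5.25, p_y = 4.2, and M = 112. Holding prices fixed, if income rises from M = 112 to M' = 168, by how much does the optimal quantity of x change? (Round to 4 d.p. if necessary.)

MU_x ∝ 2·x^(-3), MU_y ∝ y^(-3), so MRS = 2·(y/x)^(3) = p_x/p_y.
Solve for the ratio: y/x = [(1/2)·p_x/p_y]^(1/3).
Substitute y = (y/x)·x into the budget: x* = M/(p_x + p_y·(y/x)).
Numerically y/x = 0.854988, so x* = 112/(5.25 + 4.2·0.854988) = 12.6683.
At M' = 168: x* = 19.0025. Change: 19.0025 − 12.6683 = 6.3342.

Δx* = 6.3342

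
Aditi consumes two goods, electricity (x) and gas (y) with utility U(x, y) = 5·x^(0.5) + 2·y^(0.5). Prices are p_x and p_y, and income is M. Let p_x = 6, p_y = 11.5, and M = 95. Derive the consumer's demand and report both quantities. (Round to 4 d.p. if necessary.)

x* = 14.6134, y* = 0.6365

With the ratio pinned down, the budget gives x* = M/(p_x + p_y·(y/x)) and y* = (y/x)·x*.
Numerically y/x = 0.043554, so x* = 95/(6 + 11.5·0.043554) = 14.6134 and y* = 0.043554·14.6134 = 0.6365.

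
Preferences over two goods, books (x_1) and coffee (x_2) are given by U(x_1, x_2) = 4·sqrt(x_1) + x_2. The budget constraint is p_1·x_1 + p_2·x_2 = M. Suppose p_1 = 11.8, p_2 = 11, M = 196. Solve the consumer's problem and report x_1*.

Utility is quasi-linear in x_2; the FOC for x_1 is 2/√x_1 = p_1/p_2.
Solve: √x_1 = 2·p_2/p_1, so x_1*(p_1,p_2) = (2·p_2/p_1)², and x_2* = (M − p_1·x_1*)/p_2.
Plugging in: x_1* = (2·11/11.8)² = 3.476.

x_1* = 3.476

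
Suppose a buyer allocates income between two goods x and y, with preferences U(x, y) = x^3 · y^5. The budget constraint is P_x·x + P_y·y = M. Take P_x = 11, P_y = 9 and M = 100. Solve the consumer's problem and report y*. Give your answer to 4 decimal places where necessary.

y* = 6.9444

Tangency: MRS = (3/5)·y/x = P_x/P_y.
Rearranging, P_y·y = (5/3)·P_x·x. Substituting into the budget gives P_x·x·(1 + (5/3)) = M.
Demand: x*(P_x,P_y,M) = 0.375·M/P_x and y* = 0.625·M/P_y.
At P_x=11, P_y=9, M=100: y* = 0.625·100/9 = 6.9444.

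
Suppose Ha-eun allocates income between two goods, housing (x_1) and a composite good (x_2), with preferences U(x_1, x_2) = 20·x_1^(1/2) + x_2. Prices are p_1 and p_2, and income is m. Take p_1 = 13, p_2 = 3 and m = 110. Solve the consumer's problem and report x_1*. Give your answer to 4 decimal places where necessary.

MU_x_1 = 10/√x_1, MU_x_2 = 1. Tangency: 10/√x_1 = p_1/p_2.
Thus x_1* = (10·p_2/p_1)² — independent of m — with the rest of income spent on x_2.
Plugging in: x_1* = (10·3/13)² = 5.3254.

x_1* = 5.3254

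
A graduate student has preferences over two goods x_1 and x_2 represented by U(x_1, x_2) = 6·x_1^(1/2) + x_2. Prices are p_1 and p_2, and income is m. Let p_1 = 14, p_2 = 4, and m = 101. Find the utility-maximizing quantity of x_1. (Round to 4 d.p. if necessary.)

x_1* = 0.7347

Thus x_1* = (3·p_2/p_1)² — independent of m — with the rest of income spent on x_2.
Plugging in: x_1* = (3·4/14)² = 0.7347.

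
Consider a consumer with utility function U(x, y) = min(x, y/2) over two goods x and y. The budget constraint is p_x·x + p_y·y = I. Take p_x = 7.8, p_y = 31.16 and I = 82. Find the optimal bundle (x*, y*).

x* = 1.1694, y* = 2.3388

Here 7.8 + 2·31.16 = 70.12, giving x* = 1.1694 and y* = 2.3388.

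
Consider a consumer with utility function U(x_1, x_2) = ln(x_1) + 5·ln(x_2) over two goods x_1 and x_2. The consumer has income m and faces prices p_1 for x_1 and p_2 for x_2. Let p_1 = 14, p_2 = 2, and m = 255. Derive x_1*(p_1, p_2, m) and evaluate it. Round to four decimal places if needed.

MU_x_1/MU_x_2 = (x_2)/(5·x_1); tangency sets this equal to p_1/p_2.
Rearranging, p_2·x_2 = 5·p_1·x_1. Substituting into the budget gives p_1·x_1·(1 + 5) = m.
Demand: x_1*(p_1,p_2,m) = 1/6·m/p_1 and x_2* = 5/6·m/p_2.
At p_1=14, p_2=2, m=255: x_1* = 1/6·255/14 = 3.0357.

x_1* = 3.0357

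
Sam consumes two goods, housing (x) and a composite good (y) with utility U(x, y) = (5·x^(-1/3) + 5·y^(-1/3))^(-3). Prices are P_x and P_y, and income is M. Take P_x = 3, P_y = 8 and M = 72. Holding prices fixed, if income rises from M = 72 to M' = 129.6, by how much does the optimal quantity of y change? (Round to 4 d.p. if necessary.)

MU_x ∝ 5·x^(-4/3), MU_y ∝ 5·y^(-4/3), so MRS = (y/x)^(4/3) = P_x/P_y.
Hence y/x = (P_x/P_y)^(1/(4/3)), i.e. raised to the 0.75 power.
With the ratio pinned down, the budget gives x* = M/(P_x + P_y·(y/x)) and y* = (y/x)·x*.
Numerically y/x = 0.479207, so x* = 72/(3 + 8·0.479207) = 10.5361 and y* = 0.479207·10.5361 = 5.049.
At M' = 129.6: y* = 9.0881. Change: 9.0881 − 5.049 = 4.0392.

Δy* = 4.0392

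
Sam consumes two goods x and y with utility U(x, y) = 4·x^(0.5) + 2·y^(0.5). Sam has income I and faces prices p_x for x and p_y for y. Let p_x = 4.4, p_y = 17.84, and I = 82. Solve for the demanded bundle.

MRS = MU_x/MU_y = 2·(y/x)^(0.5). Set equal to p_x/p_y.
Solve for the ratio: y/x = [(1/2)·p_x/p_y]^(2).
With the ratio pinned down, the budget gives x* = I/(p_x + p_y·(y/x)) and y* = (y/x)·x*.
Numerically y/x = 0.015207, so x* = 82/(4.4 + 17.84·0.015207) = 17.554 and y* = 0.015207·17.554 = 0.267.

x* = 17.554, y* = 0.267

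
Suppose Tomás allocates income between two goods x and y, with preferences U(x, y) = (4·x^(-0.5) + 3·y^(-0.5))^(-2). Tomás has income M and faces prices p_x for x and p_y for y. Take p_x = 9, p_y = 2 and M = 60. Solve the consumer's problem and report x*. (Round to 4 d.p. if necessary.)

x* = 4.4444

Numerically y/x = 2.25, so x* = 60/(9 + 2·2.25) = 4.4444.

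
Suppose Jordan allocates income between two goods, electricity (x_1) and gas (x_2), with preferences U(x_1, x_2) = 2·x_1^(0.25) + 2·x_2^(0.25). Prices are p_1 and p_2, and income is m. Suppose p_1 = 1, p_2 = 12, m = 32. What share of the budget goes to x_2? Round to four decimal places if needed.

share on x_2 = 0.304

MRS = MU_x_1/MU_x_2 = (x_2/x_1)^(0.75). Set equal to p_1/p_2.
Solve for the ratio: x_2/x_1 = [p_1/p_2]^(4/3).
Substitute x_2 = (x_2/x_1)·x_1 into the budget: x_1* = m/(p_1 + p_2·(x_2/x_1)).
Numerically x_2/x_1 = 0.036399, so x_1* = 32/(1 + 12·0.036399) = 22.2719 and x_2* = 0.036399·22.2719 = 0.8107.
Expenditure on x_2: 12·0.8107 = 9.7281; share = 0.304.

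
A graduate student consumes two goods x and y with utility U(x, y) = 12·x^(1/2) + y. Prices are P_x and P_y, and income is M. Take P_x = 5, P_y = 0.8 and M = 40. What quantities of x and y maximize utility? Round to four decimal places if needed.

Thus x* = (6·P_y/P_x)² — independent of M — with the rest of income spent on y.
Plugging in: x* = (6·0.8/5)² = 0.9216, y* = 44.24.

x* = 0.9216, y* = 44.24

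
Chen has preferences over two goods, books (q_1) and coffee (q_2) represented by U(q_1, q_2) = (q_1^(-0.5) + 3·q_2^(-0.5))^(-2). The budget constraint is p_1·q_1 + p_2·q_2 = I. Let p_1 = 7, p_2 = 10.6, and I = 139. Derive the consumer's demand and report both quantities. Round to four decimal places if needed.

Numerically q_2/q_1 = 1.577402, so q_1* = 139/(7 + 10.6·1.577402) = 5.8599 and q_2* = 1.577402·5.8599 = 9.2434.

q_1* = 5.8599, q_2* = 9.2434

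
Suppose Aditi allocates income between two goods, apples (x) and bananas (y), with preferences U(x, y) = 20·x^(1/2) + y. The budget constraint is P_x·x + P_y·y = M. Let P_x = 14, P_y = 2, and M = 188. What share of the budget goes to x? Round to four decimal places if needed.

share on x = 0.152

Set MRS = P_x/P_y: 10·x^(−1/2) = P_x/P_y.
Solve: √x = 10·P_y/P_x, so x*(P_x,P_y) = (10·P_y/P_x)², and y* = (M − P_x·x*)/P_y.
Plugging in: x* = (10·2/14)² = 2.0408, y* = 79.7143.
Expenditure on x: 14·2.0408 = 28.5714; share = 0.152.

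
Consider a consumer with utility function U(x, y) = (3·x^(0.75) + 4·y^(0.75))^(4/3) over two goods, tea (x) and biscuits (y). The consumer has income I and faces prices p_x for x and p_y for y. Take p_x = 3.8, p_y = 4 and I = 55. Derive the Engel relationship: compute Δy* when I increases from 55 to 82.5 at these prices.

Δy* = 5.0218

MU_x ∝ 3·x^(-0.25), MU_y ∝ 4·y^(-0.25), so MRS = (3/4)·(y/x)^(0.25) = p_x/p_y.
Solve for the ratio: y/x = [(4/3)·p_x/p_y]^(4).
With the ratio pinned down, the budget gives x* = I/(p_x + p_y·(y/x)) and y* = (y/x)·x*.
Numerically y/x = 2.574242, so x* = 55/(3.8 + 4·2.574242) = 3.9015 and y* = 2.574242·3.9015 = 10.0435.
At I' = 82.5: y* = 15.0653. Change: 15.0653 − 10.0435 = 5.0218.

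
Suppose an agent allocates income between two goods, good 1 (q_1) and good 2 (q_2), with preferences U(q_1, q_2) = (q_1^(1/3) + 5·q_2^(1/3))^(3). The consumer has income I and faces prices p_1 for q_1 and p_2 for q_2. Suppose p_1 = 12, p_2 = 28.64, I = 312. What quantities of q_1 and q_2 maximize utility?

MRS = MU_q_1/MU_q_2 = (1/5)·(q_2/q_1)^(2/3). Set equal to p_1/p_2.
Solve for the ratio: q_2/q_1 = [5·p_1/p_2]^(1.5).
With the ratio pinned down, the budget gives q_1* = I/(p_1 + p_2·(q_2/q_1)) and q_2* = (q_2/q_1)·q_1*.
Numerically q_2/q_1 = 3.032266, so q_1* = 312/(12 + 28.64·3.032266) = 3.1565 and q_2* = 3.032266·3.1565 = 9.5713.

q_1* = 3.1565, q_2* = 9.5713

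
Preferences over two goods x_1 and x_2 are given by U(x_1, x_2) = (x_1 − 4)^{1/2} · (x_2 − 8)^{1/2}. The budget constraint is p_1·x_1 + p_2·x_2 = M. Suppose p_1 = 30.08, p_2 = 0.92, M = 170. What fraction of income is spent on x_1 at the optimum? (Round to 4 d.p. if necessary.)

share on x_1 = 0.8322

This is Cobb-Douglas in (x_1−4, x_2−8): tangency gives 0.5·p_2·(x_2−8) = 0.5·p_1·(x_1−4).
After buying the subsistence bundle (4, 8), a share 0.5 of the remaining income goes to x_1: x_1* = 4 + 0.5·(M − 4p_1 − 8p_2)/p_1.
Discretionary income = 170 − 4·30.08 − 8·0.92 = 42.32; x_1* = 4 + 0.5·42.32/30.08 = 4.7035; x_2* = 8 + 0.5·42.32/0.92 = 31.
Expenditure on x_1: 30.08·4.7035 = 141.48; share = 0.8322.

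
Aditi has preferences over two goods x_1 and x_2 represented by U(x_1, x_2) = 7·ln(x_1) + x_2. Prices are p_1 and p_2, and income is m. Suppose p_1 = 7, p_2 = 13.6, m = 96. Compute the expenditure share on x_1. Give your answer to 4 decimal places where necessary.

share on x_1 = 0.9917

Set MRS = p_1/p_2: (7/x_1)/1 = p_1/p_2.
So x_1*(p_1,p_2) = 7·p_2/p_1, independent of income; and x_2* = (m − 7·p_2)/p_2.
At the given prices: x_1* = 7·13.6/7 = 13.6, and x_2* = 0.0588.
Expenditure on x_1: 7·13.6 = 95.2; share = 0.9917.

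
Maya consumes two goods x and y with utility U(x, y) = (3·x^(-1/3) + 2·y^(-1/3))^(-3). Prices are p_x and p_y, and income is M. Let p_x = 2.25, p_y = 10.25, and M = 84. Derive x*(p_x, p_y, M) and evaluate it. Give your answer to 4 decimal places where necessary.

MU_x ∝ 3·x^(-4/3), MU_y ∝ 2·y^(-4/3), so MRS = (3/2)·(y/x)^(4/3) = p_x/p_y.
Hence y/x = ((2/3)·p_x/p_y)^(1/(4/3)), i.e. raised to the 0.75 power.
Substitute y = (y/x)·x into the budget: x* = M/(p_x + p_y·(y/x)).
Numerically y/x = 0.236606, so x* = 84/(2.25 + 10.25·0.236606) = 17.9671.

x* = 17.9671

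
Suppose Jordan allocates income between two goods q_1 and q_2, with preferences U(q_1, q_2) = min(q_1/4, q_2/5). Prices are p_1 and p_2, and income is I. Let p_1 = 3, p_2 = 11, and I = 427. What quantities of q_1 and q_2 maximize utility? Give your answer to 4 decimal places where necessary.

q_1* = 25.4925, q_2* = 31.8657

Leontief preferences: the optimum is at the kink where q_1/4 = q_2/5, i.e. q_2 = (5/4)·q_1.
Budget: p_1·q_1 + p_2·(5/4)·q_1 = I, so (4·p_1 + 5·p_2)·q_1 = 4·I.
Demand: q_1*(p_1,p_2,I) = 4·I/(4·p_1 + 5·p_2), q_2* = 5·I/(4·p_1 + 5·p_2).
Here 4·3 + 5·11 = 67, giving q_1* = 25.4925 and q_2* = 31.8657.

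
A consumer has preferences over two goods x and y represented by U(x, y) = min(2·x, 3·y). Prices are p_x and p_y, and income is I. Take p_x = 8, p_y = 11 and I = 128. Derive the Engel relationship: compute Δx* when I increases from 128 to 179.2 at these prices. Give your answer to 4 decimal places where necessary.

With perfect complements, no substitution: consume in ratio x:y = 3:2.
Budget: p_x·x + p_y·(2/3)·x = I, so (3·p_x + 2·p_y)·x = 3·I.
Demand: x*(p_x,p_y,I) = 3·I/(3·p_x + 2·p_y), y* = 2·I/(3·p_x + 2·p_y).
Here 3·8 + 2·11 = 46, giving x* = 8.3478.
At I' = 179.2: x* = 11.687. Change: 11.687 − 8.3478 = 3.3391.

Δx* = 3.3391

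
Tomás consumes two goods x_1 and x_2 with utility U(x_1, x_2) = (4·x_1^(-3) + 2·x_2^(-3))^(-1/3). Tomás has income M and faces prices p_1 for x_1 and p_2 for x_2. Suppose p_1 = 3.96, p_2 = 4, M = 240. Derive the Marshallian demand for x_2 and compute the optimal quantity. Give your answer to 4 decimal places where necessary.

x_2* = 27.5194

MU_x_1 ∝ 4·x_1^(-4), MU_x_2 ∝ 2·x_2^(-4), so MRS = 2·(x_2/x_1)^(4) = p_1/p_2.
Hence x_2/x_1 = ((1/2)·p_1/p_2)^(1/(4)), i.e. raised to the 0.25 power.
Substitute x_2 = (x_2/x_1)·x_1 into the budget: x_1* = M/(p_1 + p_2·(x_2/x_1)).
Numerically x_2/x_1 = 0.838786, so x_1* = 240/(3.96 + 4·0.838786) = 32.8086 and x_2* = 0.838786·32.8086 = 27.5194.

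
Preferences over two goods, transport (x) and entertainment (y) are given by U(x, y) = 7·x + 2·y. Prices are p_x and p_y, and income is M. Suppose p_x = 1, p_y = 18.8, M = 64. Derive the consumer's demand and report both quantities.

Linear utility — the consumer picks whichever good has higher MU/price: 7/1 = 7 vs 2/18.8 = 0.1064.
x gives more utility per dollar, so spend all income on x: x* = M/p_x, y* = 0.
Numerically: x* = 64, y* = 0.

x* = 64, y* = 0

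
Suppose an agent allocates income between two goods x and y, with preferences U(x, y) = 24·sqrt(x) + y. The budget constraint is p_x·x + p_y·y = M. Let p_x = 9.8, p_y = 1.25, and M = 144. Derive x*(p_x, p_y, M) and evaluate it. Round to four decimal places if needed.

MU_x = 12/√x, MU_y = 1. Tangency: 12/√x = p_x/p_y.
Thus x* = (12·p_y/p_x)² — independent of M — with the rest of income spent on y.
Plugging in: x* = (12·1.25/9.8)² = 2.3428.

x* = 2.3428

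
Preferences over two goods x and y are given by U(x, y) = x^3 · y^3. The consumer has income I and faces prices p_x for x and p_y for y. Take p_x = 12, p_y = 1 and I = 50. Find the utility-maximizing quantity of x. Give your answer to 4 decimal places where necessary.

x* = 2.0833

Tangency: MRS = y/x = p_x/p_y.
So 3·p_y·y = 3·p_x·x; combined with the budget, a share 0.5 of income goes to x.
Demand: x*(p_x,p_y,I) = 0.5·I/p_x and y* = 0.5·I/p_y.
At p_x=12, p_y=1, I=50: x* = 0.5·50/12 = 2.0833.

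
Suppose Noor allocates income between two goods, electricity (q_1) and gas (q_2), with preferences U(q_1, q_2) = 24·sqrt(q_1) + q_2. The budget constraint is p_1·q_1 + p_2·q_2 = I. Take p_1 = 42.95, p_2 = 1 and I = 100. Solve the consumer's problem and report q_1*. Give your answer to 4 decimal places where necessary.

MU_q_1 = 12/√q_1, MU_q_2 = 1. Tangency: 12/√q_1 = p_1/p_2.
Thus q_1* = (12·p_2/p_1)² — independent of I — with the rest of income spent on q_2.
Plugging in: q_1* = (12·1/42.95)² = 0.0781.

q_1* = 0.0781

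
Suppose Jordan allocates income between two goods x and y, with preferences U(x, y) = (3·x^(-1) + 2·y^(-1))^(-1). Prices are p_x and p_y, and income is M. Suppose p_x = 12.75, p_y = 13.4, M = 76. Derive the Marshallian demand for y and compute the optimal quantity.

y* = 2.5843

MRS = MU_x/MU_y = (3/2)·(y/x)^(2). Set equal to p_x/p_y.
Hence y/x = ((2/3)·p_x/p_y)^(1/(2)), i.e. raised to the 0.5 power.
With the ratio pinned down, the budget gives x* = M/(p_x + p_y·(y/x)) and y* = (y/x)·x*.
Numerically y/x = 0.796447, so x* = 76/(12.75 + 13.4·0.796447) = 3.2448 and y* = 0.796447·3.2448 = 2.5843.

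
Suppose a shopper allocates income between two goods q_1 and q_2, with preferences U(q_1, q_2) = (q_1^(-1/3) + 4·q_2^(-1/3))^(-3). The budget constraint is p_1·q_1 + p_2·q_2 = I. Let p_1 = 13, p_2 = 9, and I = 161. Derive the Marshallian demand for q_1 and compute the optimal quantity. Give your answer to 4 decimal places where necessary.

q_1* = 3.4594

From the CES first-order condition, (1/4)·(q_2/q_1)^(4/3) = p_1/p_2.
Solve for the ratio: q_2/q_1 = [4·p_1/p_2]^(0.75).
With the ratio pinned down, the budget gives q_1* = I/(p_1 + p_2·(q_2/q_1)) and q_2* = (q_2/q_1)·q_1*.
Numerically q_2/q_1 = 3.726667, so q_1* = 161/(13 + 9·3.726667) = 3.4594.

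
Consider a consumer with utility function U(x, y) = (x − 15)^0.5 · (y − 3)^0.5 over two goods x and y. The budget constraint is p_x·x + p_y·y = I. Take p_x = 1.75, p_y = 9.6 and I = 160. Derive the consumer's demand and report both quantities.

MRS = (y−3)/(x−15). Tangency with p_x/p_y gives y−3 = (p_x/p_y)·(x−15).
Substituting into the budget: x* = 15 + 0.5·(I − 15·p_x − 3·p_y)/p_x, and y* = 3 + 0.5·(…)/p_y.
Discretionary income = 160 − 15·1.75 − 3·9.6 = 104.95; x* = 15 + 0.5·104.95/1.75 = 44.9857; y* = 3 + 0.5·104.95/9.6 = 8.4661.

x* = 44.9857, y* = 8.4661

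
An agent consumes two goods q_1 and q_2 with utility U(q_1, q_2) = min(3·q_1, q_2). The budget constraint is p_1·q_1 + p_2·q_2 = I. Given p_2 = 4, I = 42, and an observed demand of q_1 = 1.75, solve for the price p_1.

Leontief preferences: the optimum is at the kink where q_1/1 = q_2/3, i.e. q_2 = 3·q_1.
Budget: p_1·q_1 + p_2·3·q_1 = I, so (p_1 + 3·p_2)·q_1 = I.
Demand: q_1*(p_1,p_2,I) = I/(p_1 + 3·p_2), q_2* = 3·I/(p_1 + 3·p_2).
Set q_1* = 1.75 in the demand function and solve for p_1: p_1 = 12.

p_1 = 12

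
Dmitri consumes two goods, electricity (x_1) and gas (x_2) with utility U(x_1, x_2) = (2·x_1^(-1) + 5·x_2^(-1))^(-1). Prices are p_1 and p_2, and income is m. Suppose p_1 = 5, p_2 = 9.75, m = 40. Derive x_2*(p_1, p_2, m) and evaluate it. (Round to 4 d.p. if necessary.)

From the CES first-order condition, (2/5)·(x_2/x_1)^(2) = p_1/p_2.
Hence x_2/x_1 = ((5/2)·p_1/p_2)^(1/(2)), i.e. raised to the 0.5 power.
Substitute x_2 = (x_2/x_1)·x_1 into the budget: x_1* = m/(p_1 + p_2·(x_2/x_1)).
Numerically x_2/x_1 = 1.132277, so x_1* = 40/(5 + 9.75·1.132277) = 2.4938 and x_2* = 1.132277·2.4938 = 2.8237.

x_2* = 2.8237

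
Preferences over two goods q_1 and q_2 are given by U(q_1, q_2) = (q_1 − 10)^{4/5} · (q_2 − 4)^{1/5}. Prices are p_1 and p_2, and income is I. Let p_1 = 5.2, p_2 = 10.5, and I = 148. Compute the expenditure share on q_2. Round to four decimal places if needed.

share on q_2 = 0.3568

MRS = 4·(q_2−4)/(q_1−10). Tangency with p_1/p_2 gives q_2−4 = (1/4)·(p_1/p_2)·(q_1−10).
Substituting into the budget: q_1* = 10 + 0.8·(I − 10·p_1 − 4·p_2)/p_1, and q_2* = 4 + 0.2·(…)/p_2.
Discretionary income = 148 − 10·5.2 − 4·10.5 = 54; q_1* = 10 + 0.8·54/5.2 = 18.3077; q_2* = 4 + 0.2·54/10.5 = 5.0286.
Expenditure on q_2: 10.5·5.0286 = 52.8; share = 0.3568.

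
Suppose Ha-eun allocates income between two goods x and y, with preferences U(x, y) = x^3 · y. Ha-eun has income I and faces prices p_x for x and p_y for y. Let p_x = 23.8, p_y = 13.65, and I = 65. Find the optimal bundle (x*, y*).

MU_x/MU_y = (3·y)/(x); tangency sets this equal to p_x/p_y.
Rearranging, p_y·y = (1/3)·p_x·x. Substituting into the budget gives p_x·x·(1 + (1/3)) = I.
Demand: x*(p_x,p_y,I) = 0.75·I/p_x and y* = 0.25·I/p_y.
At p_x=23.8, p_y=13.65, I=65: x* = 0.75·65/23.8 = 2.0483, y* = 1.1905.

x* = 2.0483, y* = 1.1905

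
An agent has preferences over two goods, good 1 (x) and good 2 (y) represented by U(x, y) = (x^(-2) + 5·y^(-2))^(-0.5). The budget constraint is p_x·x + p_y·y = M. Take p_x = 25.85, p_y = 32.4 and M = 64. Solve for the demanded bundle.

MU_x ∝ x^(-3), MU_y ∝ 5·y^(-3), so MRS = (1/5)·(y/x)^(3) = p_x/p_y.
Solve for the ratio: y/x = [5·p_x/p_y]^(1/3).
With the ratio pinned down, the budget gives x* = M/(p_x + p_y·(y/x)) and y* = (y/x)·x*.
Numerically y/x = 1.585971, so x* = 64/(25.85 + 32.4·1.585971) = 0.8286 and y* = 1.585971·0.8286 = 1.3142.

x* = 0.8286, y* = 1.3142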